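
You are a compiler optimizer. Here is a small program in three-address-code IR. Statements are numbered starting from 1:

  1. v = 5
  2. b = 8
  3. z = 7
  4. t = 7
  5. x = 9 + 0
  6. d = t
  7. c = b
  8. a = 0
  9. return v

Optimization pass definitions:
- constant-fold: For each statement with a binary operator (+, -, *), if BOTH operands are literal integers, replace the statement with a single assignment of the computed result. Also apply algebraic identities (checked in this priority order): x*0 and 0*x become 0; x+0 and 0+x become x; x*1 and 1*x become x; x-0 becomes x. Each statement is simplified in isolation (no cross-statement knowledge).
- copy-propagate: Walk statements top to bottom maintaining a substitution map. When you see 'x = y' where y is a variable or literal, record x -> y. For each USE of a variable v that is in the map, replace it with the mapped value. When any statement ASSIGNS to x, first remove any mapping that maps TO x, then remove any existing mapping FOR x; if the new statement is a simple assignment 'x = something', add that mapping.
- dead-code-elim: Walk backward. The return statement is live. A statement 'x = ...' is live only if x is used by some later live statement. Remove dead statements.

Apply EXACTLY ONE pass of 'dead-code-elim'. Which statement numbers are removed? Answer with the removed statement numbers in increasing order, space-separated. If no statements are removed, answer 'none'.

Backward liveness scan:
Stmt 1 'v = 5': KEEP (v is live); live-in = []
Stmt 2 'b = 8': DEAD (b not in live set ['v'])
Stmt 3 'z = 7': DEAD (z not in live set ['v'])
Stmt 4 't = 7': DEAD (t not in live set ['v'])
Stmt 5 'x = 9 + 0': DEAD (x not in live set ['v'])
Stmt 6 'd = t': DEAD (d not in live set ['v'])
Stmt 7 'c = b': DEAD (c not in live set ['v'])
Stmt 8 'a = 0': DEAD (a not in live set ['v'])
Stmt 9 'return v': KEEP (return); live-in = ['v']
Removed statement numbers: [2, 3, 4, 5, 6, 7, 8]
Surviving IR:
  v = 5
  return v

Answer: 2 3 4 5 6 7 8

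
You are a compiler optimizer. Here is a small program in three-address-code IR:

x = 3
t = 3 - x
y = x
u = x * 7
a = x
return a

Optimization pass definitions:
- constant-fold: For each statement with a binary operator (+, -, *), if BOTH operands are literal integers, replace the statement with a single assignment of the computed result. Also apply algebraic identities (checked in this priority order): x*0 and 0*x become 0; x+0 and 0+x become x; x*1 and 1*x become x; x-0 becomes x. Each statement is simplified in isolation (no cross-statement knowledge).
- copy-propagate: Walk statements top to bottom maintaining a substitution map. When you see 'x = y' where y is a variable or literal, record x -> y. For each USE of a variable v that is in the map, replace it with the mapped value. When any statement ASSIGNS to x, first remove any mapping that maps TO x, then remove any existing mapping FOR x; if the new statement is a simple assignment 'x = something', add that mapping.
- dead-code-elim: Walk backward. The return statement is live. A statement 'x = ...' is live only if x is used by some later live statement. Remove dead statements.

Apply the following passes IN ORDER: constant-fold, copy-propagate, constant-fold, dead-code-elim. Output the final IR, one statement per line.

Answer: return 3

Derivation:
Initial IR:
  x = 3
  t = 3 - x
  y = x
  u = x * 7
  a = x
  return a
After constant-fold (6 stmts):
  x = 3
  t = 3 - x
  y = x
  u = x * 7
  a = x
  return a
After copy-propagate (6 stmts):
  x = 3
  t = 3 - 3
  y = 3
  u = 3 * 7
  a = 3
  return 3
After constant-fold (6 stmts):
  x = 3
  t = 0
  y = 3
  u = 21
  a = 3
  return 3
After dead-code-elim (1 stmts):
  return 3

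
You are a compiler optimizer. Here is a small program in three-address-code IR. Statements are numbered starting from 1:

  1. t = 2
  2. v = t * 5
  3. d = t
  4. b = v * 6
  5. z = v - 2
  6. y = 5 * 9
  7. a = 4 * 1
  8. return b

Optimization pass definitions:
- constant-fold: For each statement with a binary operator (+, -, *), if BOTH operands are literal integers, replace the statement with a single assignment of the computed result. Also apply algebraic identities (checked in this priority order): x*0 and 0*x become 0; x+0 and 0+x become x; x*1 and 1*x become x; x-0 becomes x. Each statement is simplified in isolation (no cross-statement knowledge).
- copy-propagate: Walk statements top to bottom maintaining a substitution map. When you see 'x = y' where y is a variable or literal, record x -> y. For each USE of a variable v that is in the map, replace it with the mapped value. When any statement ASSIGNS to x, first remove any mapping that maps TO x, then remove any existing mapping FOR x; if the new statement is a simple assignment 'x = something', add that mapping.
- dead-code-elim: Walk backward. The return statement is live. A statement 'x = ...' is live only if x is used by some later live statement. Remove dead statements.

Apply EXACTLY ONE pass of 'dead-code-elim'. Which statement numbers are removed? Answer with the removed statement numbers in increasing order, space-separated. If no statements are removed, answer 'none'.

Answer: 3 5 6 7

Derivation:
Backward liveness scan:
Stmt 1 't = 2': KEEP (t is live); live-in = []
Stmt 2 'v = t * 5': KEEP (v is live); live-in = ['t']
Stmt 3 'd = t': DEAD (d not in live set ['v'])
Stmt 4 'b = v * 6': KEEP (b is live); live-in = ['v']
Stmt 5 'z = v - 2': DEAD (z not in live set ['b'])
Stmt 6 'y = 5 * 9': DEAD (y not in live set ['b'])
Stmt 7 'a = 4 * 1': DEAD (a not in live set ['b'])
Stmt 8 'return b': KEEP (return); live-in = ['b']
Removed statement numbers: [3, 5, 6, 7]
Surviving IR:
  t = 2
  v = t * 5
  b = v * 6
  return b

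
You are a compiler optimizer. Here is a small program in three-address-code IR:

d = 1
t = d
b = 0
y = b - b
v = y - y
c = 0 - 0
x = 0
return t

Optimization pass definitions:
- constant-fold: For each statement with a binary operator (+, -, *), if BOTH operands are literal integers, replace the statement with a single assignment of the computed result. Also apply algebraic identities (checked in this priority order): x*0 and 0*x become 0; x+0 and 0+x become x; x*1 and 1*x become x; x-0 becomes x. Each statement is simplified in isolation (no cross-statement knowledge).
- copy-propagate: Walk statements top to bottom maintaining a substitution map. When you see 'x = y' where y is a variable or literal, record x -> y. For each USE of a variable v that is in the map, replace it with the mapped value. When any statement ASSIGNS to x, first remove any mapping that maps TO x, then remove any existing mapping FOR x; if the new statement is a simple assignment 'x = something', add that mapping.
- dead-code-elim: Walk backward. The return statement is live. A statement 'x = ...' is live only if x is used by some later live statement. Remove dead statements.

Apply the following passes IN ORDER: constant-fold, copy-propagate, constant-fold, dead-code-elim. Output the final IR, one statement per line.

Initial IR:
  d = 1
  t = d
  b = 0
  y = b - b
  v = y - y
  c = 0 - 0
  x = 0
  return t
After constant-fold (8 stmts):
  d = 1
  t = d
  b = 0
  y = b - b
  v = y - y
  c = 0
  x = 0
  return t
After copy-propagate (8 stmts):
  d = 1
  t = 1
  b = 0
  y = 0 - 0
  v = y - y
  c = 0
  x = 0
  return 1
After constant-fold (8 stmts):
  d = 1
  t = 1
  b = 0
  y = 0
  v = y - y
  c = 0
  x = 0
  return 1
After dead-code-elim (1 stmts):
  return 1

Answer: return 1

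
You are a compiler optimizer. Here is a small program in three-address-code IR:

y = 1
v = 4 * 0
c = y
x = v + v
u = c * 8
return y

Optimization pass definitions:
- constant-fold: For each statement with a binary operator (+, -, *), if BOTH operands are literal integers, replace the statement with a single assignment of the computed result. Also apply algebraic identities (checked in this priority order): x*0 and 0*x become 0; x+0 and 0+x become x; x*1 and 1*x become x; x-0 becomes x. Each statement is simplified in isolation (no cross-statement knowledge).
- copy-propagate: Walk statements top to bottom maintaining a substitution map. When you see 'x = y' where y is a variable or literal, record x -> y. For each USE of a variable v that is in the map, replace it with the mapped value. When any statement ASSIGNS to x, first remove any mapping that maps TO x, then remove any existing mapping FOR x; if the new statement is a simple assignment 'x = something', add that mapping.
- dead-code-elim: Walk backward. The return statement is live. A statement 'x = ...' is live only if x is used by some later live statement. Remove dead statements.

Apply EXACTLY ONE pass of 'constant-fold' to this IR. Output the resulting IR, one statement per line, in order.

Answer: y = 1
v = 0
c = y
x = v + v
u = c * 8
return y

Derivation:
Applying constant-fold statement-by-statement:
  [1] y = 1  (unchanged)
  [2] v = 4 * 0  -> v = 0
  [3] c = y  (unchanged)
  [4] x = v + v  (unchanged)
  [5] u = c * 8  (unchanged)
  [6] return y  (unchanged)
Result (6 stmts):
  y = 1
  v = 0
  c = y
  x = v + v
  u = c * 8
  return y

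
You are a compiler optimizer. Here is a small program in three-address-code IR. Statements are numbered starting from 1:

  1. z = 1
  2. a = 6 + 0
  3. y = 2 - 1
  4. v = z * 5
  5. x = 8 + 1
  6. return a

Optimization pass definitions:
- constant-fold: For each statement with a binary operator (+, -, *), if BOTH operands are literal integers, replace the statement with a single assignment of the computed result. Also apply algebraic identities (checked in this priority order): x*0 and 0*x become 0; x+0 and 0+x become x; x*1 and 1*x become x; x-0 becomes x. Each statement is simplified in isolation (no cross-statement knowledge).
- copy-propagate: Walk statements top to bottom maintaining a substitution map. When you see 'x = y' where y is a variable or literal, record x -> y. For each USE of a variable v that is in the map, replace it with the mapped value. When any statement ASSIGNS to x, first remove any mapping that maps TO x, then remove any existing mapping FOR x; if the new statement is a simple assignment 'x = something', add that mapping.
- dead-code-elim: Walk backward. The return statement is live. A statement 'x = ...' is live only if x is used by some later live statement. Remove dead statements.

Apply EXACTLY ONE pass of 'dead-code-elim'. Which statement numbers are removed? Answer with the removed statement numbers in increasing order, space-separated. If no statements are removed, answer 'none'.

Answer: 1 3 4 5

Derivation:
Backward liveness scan:
Stmt 1 'z = 1': DEAD (z not in live set [])
Stmt 2 'a = 6 + 0': KEEP (a is live); live-in = []
Stmt 3 'y = 2 - 1': DEAD (y not in live set ['a'])
Stmt 4 'v = z * 5': DEAD (v not in live set ['a'])
Stmt 5 'x = 8 + 1': DEAD (x not in live set ['a'])
Stmt 6 'return a': KEEP (return); live-in = ['a']
Removed statement numbers: [1, 3, 4, 5]
Surviving IR:
  a = 6 + 0
  return a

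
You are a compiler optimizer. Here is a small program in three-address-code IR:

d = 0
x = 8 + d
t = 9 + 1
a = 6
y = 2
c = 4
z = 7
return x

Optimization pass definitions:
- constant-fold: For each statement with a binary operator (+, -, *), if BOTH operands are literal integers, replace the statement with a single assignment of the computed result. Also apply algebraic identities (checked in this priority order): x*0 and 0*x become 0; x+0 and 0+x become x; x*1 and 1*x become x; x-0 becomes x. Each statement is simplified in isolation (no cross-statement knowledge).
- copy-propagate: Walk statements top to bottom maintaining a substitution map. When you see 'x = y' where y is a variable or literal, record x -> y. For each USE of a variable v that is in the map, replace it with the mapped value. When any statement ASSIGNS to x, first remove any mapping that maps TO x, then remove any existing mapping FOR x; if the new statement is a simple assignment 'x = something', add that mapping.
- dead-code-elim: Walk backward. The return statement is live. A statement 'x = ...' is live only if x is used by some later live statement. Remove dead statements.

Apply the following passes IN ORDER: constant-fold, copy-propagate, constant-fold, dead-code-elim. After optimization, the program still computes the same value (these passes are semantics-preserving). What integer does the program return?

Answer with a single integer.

Answer: 8

Derivation:
Initial IR:
  d = 0
  x = 8 + d
  t = 9 + 1
  a = 6
  y = 2
  c = 4
  z = 7
  return x
After constant-fold (8 stmts):
  d = 0
  x = 8 + d
  t = 10
  a = 6
  y = 2
  c = 4
  z = 7
  return x
After copy-propagate (8 stmts):
  d = 0
  x = 8 + 0
  t = 10
  a = 6
  y = 2
  c = 4
  z = 7
  return x
After constant-fold (8 stmts):
  d = 0
  x = 8
  t = 10
  a = 6
  y = 2
  c = 4
  z = 7
  return x
After dead-code-elim (2 stmts):
  x = 8
  return x
Evaluate:
  d = 0  =>  d = 0
  x = 8 + d  =>  x = 8
  t = 9 + 1  =>  t = 10
  a = 6  =>  a = 6
  y = 2  =>  y = 2
  c = 4  =>  c = 4
  z = 7  =>  z = 7
  return x = 8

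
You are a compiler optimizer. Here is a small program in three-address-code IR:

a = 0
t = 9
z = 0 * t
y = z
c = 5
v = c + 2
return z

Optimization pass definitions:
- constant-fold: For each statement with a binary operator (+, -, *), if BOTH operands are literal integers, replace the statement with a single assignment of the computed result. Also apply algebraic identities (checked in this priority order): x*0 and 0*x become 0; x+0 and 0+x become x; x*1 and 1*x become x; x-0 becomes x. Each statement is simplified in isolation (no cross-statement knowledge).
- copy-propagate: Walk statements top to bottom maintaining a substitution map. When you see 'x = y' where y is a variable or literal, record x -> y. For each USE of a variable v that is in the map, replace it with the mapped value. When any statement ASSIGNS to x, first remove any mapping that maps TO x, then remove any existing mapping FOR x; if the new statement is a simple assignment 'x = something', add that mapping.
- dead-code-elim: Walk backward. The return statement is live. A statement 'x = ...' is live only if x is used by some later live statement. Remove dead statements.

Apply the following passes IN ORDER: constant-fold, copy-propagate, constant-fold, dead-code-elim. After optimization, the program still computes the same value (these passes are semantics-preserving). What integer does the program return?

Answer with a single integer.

Answer: 0

Derivation:
Initial IR:
  a = 0
  t = 9
  z = 0 * t
  y = z
  c = 5
  v = c + 2
  return z
After constant-fold (7 stmts):
  a = 0
  t = 9
  z = 0
  y = z
  c = 5
  v = c + 2
  return z
After copy-propagate (7 stmts):
  a = 0
  t = 9
  z = 0
  y = 0
  c = 5
  v = 5 + 2
  return 0
After constant-fold (7 stmts):
  a = 0
  t = 9
  z = 0
  y = 0
  c = 5
  v = 7
  return 0
After dead-code-elim (1 stmts):
  return 0
Evaluate:
  a = 0  =>  a = 0
  t = 9  =>  t = 9
  z = 0 * t  =>  z = 0
  y = z  =>  y = 0
  c = 5  =>  c = 5
  v = c + 2  =>  v = 7
  return z = 0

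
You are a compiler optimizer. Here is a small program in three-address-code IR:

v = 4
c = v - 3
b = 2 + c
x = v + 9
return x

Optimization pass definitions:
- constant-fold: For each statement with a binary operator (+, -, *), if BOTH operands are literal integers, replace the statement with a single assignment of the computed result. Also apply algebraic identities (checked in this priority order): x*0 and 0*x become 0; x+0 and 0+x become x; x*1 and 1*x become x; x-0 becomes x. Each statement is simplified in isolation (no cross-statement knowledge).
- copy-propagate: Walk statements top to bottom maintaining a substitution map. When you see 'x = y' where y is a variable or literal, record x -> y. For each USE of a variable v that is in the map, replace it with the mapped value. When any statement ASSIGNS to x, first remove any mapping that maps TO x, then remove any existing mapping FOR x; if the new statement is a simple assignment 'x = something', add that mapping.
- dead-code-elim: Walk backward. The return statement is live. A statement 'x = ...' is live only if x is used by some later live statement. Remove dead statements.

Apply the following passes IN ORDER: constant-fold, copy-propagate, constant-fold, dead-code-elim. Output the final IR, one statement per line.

Initial IR:
  v = 4
  c = v - 3
  b = 2 + c
  x = v + 9
  return x
After constant-fold (5 stmts):
  v = 4
  c = v - 3
  b = 2 + c
  x = v + 9
  return x
After copy-propagate (5 stmts):
  v = 4
  c = 4 - 3
  b = 2 + c
  x = 4 + 9
  return x
After constant-fold (5 stmts):
  v = 4
  c = 1
  b = 2 + c
  x = 13
  return x
After dead-code-elim (2 stmts):
  x = 13
  return x

Answer: x = 13
return x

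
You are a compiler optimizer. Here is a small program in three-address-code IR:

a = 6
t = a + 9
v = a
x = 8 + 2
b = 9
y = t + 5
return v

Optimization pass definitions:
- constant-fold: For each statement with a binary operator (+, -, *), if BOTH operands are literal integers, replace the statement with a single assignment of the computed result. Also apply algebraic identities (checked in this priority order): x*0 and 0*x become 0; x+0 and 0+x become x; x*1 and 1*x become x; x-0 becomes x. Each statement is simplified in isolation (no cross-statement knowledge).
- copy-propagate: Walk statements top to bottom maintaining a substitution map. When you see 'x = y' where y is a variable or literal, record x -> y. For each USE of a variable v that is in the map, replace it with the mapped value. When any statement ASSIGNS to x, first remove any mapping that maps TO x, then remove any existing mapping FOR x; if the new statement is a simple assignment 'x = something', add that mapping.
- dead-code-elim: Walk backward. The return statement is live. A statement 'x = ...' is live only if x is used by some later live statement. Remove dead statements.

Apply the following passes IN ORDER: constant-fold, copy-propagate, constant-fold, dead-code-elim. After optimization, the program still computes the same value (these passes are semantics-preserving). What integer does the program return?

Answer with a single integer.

Answer: 6

Derivation:
Initial IR:
  a = 6
  t = a + 9
  v = a
  x = 8 + 2
  b = 9
  y = t + 5
  return v
After constant-fold (7 stmts):
  a = 6
  t = a + 9
  v = a
  x = 10
  b = 9
  y = t + 5
  return v
After copy-propagate (7 stmts):
  a = 6
  t = 6 + 9
  v = 6
  x = 10
  b = 9
  y = t + 5
  return 6
After constant-fold (7 stmts):
  a = 6
  t = 15
  v = 6
  x = 10
  b = 9
  y = t + 5
  return 6
After dead-code-elim (1 stmts):
  return 6
Evaluate:
  a = 6  =>  a = 6
  t = a + 9  =>  t = 15
  v = a  =>  v = 6
  x = 8 + 2  =>  x = 10
  b = 9  =>  b = 9
  y = t + 5  =>  y = 20
  return v = 6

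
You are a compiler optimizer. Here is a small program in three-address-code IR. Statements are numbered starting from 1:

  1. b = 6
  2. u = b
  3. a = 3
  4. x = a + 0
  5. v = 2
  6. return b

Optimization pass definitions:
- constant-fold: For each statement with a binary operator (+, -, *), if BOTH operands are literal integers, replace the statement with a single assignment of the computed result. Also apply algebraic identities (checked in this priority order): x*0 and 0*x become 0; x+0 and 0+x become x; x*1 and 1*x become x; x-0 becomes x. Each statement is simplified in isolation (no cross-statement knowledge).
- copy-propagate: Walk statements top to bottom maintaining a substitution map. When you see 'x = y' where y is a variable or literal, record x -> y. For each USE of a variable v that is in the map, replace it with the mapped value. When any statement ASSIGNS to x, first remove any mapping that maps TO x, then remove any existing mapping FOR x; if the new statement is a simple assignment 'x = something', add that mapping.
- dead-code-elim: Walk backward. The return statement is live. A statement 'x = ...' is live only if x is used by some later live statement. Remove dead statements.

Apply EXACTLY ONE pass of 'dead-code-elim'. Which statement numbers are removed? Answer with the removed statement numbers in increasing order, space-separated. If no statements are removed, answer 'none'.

Answer: 2 3 4 5

Derivation:
Backward liveness scan:
Stmt 1 'b = 6': KEEP (b is live); live-in = []
Stmt 2 'u = b': DEAD (u not in live set ['b'])
Stmt 3 'a = 3': DEAD (a not in live set ['b'])
Stmt 4 'x = a + 0': DEAD (x not in live set ['b'])
Stmt 5 'v = 2': DEAD (v not in live set ['b'])
Stmt 6 'return b': KEEP (return); live-in = ['b']
Removed statement numbers: [2, 3, 4, 5]
Surviving IR:
  b = 6
  return b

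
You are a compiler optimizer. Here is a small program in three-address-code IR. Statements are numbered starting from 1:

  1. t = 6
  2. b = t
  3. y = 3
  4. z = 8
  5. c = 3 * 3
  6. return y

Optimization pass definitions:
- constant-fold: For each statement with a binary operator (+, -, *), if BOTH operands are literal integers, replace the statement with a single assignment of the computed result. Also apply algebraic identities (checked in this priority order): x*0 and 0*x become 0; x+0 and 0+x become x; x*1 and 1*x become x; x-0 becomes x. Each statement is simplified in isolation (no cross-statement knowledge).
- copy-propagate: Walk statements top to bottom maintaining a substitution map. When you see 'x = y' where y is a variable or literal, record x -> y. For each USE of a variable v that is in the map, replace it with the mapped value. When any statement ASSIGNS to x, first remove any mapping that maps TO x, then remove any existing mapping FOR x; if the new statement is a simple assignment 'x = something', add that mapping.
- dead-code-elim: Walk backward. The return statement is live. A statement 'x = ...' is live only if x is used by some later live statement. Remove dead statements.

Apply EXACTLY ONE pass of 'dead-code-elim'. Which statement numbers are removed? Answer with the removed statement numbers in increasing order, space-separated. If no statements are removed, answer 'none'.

Answer: 1 2 4 5

Derivation:
Backward liveness scan:
Stmt 1 't = 6': DEAD (t not in live set [])
Stmt 2 'b = t': DEAD (b not in live set [])
Stmt 3 'y = 3': KEEP (y is live); live-in = []
Stmt 4 'z = 8': DEAD (z not in live set ['y'])
Stmt 5 'c = 3 * 3': DEAD (c not in live set ['y'])
Stmt 6 'return y': KEEP (return); live-in = ['y']
Removed statement numbers: [1, 2, 4, 5]
Surviving IR:
  y = 3
  return y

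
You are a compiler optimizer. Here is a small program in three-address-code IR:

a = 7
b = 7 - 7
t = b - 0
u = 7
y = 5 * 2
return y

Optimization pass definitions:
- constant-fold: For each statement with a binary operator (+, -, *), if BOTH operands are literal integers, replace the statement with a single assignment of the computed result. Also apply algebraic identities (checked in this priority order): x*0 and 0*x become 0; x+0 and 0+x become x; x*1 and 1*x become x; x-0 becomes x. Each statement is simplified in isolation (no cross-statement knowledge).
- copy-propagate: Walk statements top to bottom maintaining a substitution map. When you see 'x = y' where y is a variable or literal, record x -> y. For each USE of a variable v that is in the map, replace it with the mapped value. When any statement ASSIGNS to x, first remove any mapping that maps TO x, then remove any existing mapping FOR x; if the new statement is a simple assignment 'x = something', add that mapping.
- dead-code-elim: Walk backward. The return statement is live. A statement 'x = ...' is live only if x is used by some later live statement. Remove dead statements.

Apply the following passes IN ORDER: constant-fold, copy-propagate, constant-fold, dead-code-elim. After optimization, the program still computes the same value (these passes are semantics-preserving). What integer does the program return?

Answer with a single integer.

Answer: 10

Derivation:
Initial IR:
  a = 7
  b = 7 - 7
  t = b - 0
  u = 7
  y = 5 * 2
  return y
After constant-fold (6 stmts):
  a = 7
  b = 0
  t = b
  u = 7
  y = 10
  return y
After copy-propagate (6 stmts):
  a = 7
  b = 0
  t = 0
  u = 7
  y = 10
  return 10
After constant-fold (6 stmts):
  a = 7
  b = 0
  t = 0
  u = 7
  y = 10
  return 10
After dead-code-elim (1 stmts):
  return 10
Evaluate:
  a = 7  =>  a = 7
  b = 7 - 7  =>  b = 0
  t = b - 0  =>  t = 0
  u = 7  =>  u = 7
  y = 5 * 2  =>  y = 10
  return y = 10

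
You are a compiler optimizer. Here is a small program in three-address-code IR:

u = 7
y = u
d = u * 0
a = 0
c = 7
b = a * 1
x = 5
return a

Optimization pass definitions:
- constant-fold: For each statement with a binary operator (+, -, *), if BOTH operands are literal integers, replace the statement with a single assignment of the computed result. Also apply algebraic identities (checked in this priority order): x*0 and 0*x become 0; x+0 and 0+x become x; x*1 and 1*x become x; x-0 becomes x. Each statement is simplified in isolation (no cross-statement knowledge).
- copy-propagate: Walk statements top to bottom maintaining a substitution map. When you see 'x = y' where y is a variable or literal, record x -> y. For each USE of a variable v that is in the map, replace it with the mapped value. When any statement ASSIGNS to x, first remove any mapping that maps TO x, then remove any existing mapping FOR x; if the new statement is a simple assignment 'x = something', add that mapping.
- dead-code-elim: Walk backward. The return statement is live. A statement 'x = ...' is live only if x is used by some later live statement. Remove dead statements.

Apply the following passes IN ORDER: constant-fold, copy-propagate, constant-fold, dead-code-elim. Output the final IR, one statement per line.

Answer: return 0

Derivation:
Initial IR:
  u = 7
  y = u
  d = u * 0
  a = 0
  c = 7
  b = a * 1
  x = 5
  return a
After constant-fold (8 stmts):
  u = 7
  y = u
  d = 0
  a = 0
  c = 7
  b = a
  x = 5
  return a
After copy-propagate (8 stmts):
  u = 7
  y = 7
  d = 0
  a = 0
  c = 7
  b = 0
  x = 5
  return 0
After constant-fold (8 stmts):
  u = 7
  y = 7
  d = 0
  a = 0
  c = 7
  b = 0
  x = 5
  return 0
After dead-code-elim (1 stmts):
  return 0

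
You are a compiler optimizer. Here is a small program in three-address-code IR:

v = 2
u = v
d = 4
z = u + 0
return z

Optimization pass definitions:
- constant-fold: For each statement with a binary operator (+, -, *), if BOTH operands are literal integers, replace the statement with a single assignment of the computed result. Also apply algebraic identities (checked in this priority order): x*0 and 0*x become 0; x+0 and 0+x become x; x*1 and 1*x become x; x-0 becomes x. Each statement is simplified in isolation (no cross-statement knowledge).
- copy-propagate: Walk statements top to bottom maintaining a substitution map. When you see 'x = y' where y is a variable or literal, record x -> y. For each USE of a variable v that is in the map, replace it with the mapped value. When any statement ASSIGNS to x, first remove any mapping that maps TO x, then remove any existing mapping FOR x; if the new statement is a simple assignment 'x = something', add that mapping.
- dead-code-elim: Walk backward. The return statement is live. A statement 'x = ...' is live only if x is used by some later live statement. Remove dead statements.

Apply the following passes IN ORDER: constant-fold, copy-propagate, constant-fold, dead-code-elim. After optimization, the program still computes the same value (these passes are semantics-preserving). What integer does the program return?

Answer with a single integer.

Answer: 2

Derivation:
Initial IR:
  v = 2
  u = v
  d = 4
  z = u + 0
  return z
After constant-fold (5 stmts):
  v = 2
  u = v
  d = 4
  z = u
  return z
After copy-propagate (5 stmts):
  v = 2
  u = 2
  d = 4
  z = 2
  return 2
After constant-fold (5 stmts):
  v = 2
  u = 2
  d = 4
  z = 2
  return 2
After dead-code-elim (1 stmts):
  return 2
Evaluate:
  v = 2  =>  v = 2
  u = v  =>  u = 2
  d = 4  =>  d = 4
  z = u + 0  =>  z = 2
  return z = 2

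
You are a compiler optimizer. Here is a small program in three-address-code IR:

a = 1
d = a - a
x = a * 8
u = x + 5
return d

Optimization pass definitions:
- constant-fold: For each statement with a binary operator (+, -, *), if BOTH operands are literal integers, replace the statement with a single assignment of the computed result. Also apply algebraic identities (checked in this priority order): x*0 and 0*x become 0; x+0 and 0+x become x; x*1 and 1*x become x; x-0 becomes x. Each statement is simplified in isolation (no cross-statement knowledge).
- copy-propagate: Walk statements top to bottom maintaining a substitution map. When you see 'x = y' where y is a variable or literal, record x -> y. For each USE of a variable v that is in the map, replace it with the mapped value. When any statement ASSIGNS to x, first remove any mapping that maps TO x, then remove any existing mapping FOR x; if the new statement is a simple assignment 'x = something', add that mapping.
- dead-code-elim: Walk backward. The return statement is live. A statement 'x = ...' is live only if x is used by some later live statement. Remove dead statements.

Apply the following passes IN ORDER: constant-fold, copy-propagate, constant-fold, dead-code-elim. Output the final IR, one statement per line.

Initial IR:
  a = 1
  d = a - a
  x = a * 8
  u = x + 5
  return d
After constant-fold (5 stmts):
  a = 1
  d = a - a
  x = a * 8
  u = x + 5
  return d
After copy-propagate (5 stmts):
  a = 1
  d = 1 - 1
  x = 1 * 8
  u = x + 5
  return d
After constant-fold (5 stmts):
  a = 1
  d = 0
  x = 8
  u = x + 5
  return d
After dead-code-elim (2 stmts):
  d = 0
  return d

Answer: d = 0
return d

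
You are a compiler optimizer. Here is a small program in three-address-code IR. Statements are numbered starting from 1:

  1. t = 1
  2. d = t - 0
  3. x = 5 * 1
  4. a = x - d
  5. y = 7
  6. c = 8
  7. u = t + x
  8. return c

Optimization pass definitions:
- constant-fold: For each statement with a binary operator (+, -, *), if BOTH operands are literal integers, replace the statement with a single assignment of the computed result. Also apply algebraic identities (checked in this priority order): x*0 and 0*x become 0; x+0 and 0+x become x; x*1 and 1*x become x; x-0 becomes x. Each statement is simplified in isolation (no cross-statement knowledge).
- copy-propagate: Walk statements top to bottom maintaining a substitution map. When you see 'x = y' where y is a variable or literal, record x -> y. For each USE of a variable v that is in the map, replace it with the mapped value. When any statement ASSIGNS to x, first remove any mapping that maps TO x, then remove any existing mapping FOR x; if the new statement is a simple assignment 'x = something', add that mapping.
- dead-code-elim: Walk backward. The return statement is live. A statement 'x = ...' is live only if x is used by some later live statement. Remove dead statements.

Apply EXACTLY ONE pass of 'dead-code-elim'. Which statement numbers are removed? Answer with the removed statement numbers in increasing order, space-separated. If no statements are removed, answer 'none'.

Backward liveness scan:
Stmt 1 't = 1': DEAD (t not in live set [])
Stmt 2 'd = t - 0': DEAD (d not in live set [])
Stmt 3 'x = 5 * 1': DEAD (x not in live set [])
Stmt 4 'a = x - d': DEAD (a not in live set [])
Stmt 5 'y = 7': DEAD (y not in live set [])
Stmt 6 'c = 8': KEEP (c is live); live-in = []
Stmt 7 'u = t + x': DEAD (u not in live set ['c'])
Stmt 8 'return c': KEEP (return); live-in = ['c']
Removed statement numbers: [1, 2, 3, 4, 5, 7]
Surviving IR:
  c = 8
  return c

Answer: 1 2 3 4 5 7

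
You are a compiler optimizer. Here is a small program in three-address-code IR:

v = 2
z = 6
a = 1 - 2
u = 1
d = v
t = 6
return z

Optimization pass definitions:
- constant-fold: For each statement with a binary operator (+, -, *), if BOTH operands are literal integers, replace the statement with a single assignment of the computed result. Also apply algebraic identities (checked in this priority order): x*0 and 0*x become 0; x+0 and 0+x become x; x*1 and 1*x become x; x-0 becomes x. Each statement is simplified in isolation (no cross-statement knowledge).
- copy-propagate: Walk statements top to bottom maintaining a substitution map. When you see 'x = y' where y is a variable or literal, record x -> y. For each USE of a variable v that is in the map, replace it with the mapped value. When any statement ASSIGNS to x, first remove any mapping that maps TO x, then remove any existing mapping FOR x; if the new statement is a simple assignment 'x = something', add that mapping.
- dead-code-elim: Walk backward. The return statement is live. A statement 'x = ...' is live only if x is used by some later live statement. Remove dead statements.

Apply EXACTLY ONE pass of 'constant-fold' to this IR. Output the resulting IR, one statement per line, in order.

Applying constant-fold statement-by-statement:
  [1] v = 2  (unchanged)
  [2] z = 6  (unchanged)
  [3] a = 1 - 2  -> a = -1
  [4] u = 1  (unchanged)
  [5] d = v  (unchanged)
  [6] t = 6  (unchanged)
  [7] return z  (unchanged)
Result (7 stmts):
  v = 2
  z = 6
  a = -1
  u = 1
  d = v
  t = 6
  return z

Answer: v = 2
z = 6
a = -1
u = 1
d = v
t = 6
return z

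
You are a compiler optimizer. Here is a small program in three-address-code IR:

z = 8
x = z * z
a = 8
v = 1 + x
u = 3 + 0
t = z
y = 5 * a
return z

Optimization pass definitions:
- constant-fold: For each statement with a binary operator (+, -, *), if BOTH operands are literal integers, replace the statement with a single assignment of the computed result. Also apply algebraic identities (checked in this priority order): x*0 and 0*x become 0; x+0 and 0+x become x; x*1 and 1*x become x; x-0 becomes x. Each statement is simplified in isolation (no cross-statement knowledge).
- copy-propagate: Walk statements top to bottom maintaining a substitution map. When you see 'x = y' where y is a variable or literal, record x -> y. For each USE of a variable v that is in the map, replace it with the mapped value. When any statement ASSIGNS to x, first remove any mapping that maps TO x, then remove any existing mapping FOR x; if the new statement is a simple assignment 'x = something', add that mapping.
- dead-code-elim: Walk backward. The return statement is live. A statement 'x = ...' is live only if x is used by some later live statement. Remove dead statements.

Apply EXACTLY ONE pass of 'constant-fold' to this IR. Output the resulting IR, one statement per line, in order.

Applying constant-fold statement-by-statement:
  [1] z = 8  (unchanged)
  [2] x = z * z  (unchanged)
  [3] a = 8  (unchanged)
  [4] v = 1 + x  (unchanged)
  [5] u = 3 + 0  -> u = 3
  [6] t = z  (unchanged)
  [7] y = 5 * a  (unchanged)
  [8] return z  (unchanged)
Result (8 stmts):
  z = 8
  x = z * z
  a = 8
  v = 1 + x
  u = 3
  t = z
  y = 5 * a
  return z

Answer: z = 8
x = z * z
a = 8
v = 1 + x
u = 3
t = z
y = 5 * a
return z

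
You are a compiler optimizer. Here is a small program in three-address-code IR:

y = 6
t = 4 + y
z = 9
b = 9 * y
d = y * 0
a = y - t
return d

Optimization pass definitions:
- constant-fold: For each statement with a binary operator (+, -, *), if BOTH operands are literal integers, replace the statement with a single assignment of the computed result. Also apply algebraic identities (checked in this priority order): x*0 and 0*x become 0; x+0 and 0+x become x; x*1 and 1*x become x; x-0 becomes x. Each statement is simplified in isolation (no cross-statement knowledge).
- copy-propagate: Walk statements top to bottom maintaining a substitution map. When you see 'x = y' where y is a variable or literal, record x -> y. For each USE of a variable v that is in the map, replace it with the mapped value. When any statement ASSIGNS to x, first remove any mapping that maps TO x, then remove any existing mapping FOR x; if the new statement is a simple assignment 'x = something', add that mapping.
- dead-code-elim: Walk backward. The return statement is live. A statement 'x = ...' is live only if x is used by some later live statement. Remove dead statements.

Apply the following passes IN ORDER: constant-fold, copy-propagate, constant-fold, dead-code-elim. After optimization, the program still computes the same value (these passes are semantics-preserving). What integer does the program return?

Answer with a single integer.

Answer: 0

Derivation:
Initial IR:
  y = 6
  t = 4 + y
  z = 9
  b = 9 * y
  d = y * 0
  a = y - t
  return d
After constant-fold (7 stmts):
  y = 6
  t = 4 + y
  z = 9
  b = 9 * y
  d = 0
  a = y - t
  return d
After copy-propagate (7 stmts):
  y = 6
  t = 4 + 6
  z = 9
  b = 9 * 6
  d = 0
  a = 6 - t
  return 0
After constant-fold (7 stmts):
  y = 6
  t = 10
  z = 9
  b = 54
  d = 0
  a = 6 - t
  return 0
After dead-code-elim (1 stmts):
  return 0
Evaluate:
  y = 6  =>  y = 6
  t = 4 + y  =>  t = 10
  z = 9  =>  z = 9
  b = 9 * y  =>  b = 54
  d = y * 0  =>  d = 0
  a = y - t  =>  a = -4
  return d = 0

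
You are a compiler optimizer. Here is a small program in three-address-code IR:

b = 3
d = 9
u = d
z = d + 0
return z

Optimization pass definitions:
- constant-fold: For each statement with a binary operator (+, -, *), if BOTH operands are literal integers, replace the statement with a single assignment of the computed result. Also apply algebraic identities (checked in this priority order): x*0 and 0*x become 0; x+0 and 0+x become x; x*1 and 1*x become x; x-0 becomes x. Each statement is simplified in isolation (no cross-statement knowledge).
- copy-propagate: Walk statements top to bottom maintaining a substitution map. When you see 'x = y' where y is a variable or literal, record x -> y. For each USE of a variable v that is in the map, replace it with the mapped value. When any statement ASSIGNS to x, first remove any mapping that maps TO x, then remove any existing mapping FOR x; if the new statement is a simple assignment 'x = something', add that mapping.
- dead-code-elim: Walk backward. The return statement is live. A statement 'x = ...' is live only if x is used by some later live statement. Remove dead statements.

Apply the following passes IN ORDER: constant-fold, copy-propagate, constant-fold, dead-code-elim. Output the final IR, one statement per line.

Initial IR:
  b = 3
  d = 9
  u = d
  z = d + 0
  return z
After constant-fold (5 stmts):
  b = 3
  d = 9
  u = d
  z = d
  return z
After copy-propagate (5 stmts):
  b = 3
  d = 9
  u = 9
  z = 9
  return 9
After constant-fold (5 stmts):
  b = 3
  d = 9
  u = 9
  z = 9
  return 9
After dead-code-elim (1 stmts):
  return 9

Answer: return 9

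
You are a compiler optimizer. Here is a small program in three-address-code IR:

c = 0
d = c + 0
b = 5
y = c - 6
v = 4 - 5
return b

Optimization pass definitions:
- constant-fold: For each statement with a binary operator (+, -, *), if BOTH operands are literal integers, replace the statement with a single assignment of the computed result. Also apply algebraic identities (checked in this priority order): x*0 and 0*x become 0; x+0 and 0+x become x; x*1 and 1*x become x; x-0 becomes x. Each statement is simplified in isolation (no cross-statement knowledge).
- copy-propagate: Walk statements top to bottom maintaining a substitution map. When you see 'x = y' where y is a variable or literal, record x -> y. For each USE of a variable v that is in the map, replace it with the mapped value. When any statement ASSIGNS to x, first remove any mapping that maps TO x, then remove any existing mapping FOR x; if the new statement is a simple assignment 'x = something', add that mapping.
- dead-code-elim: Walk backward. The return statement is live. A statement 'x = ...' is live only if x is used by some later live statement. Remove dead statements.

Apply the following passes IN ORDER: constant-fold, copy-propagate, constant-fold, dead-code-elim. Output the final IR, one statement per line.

Answer: return 5

Derivation:
Initial IR:
  c = 0
  d = c + 0
  b = 5
  y = c - 6
  v = 4 - 5
  return b
After constant-fold (6 stmts):
  c = 0
  d = c
  b = 5
  y = c - 6
  v = -1
  return b
After copy-propagate (6 stmts):
  c = 0
  d = 0
  b = 5
  y = 0 - 6
  v = -1
  return 5
After constant-fold (6 stmts):
  c = 0
  d = 0
  b = 5
  y = -6
  v = -1
  return 5
After dead-code-elim (1 stmts):
  return 5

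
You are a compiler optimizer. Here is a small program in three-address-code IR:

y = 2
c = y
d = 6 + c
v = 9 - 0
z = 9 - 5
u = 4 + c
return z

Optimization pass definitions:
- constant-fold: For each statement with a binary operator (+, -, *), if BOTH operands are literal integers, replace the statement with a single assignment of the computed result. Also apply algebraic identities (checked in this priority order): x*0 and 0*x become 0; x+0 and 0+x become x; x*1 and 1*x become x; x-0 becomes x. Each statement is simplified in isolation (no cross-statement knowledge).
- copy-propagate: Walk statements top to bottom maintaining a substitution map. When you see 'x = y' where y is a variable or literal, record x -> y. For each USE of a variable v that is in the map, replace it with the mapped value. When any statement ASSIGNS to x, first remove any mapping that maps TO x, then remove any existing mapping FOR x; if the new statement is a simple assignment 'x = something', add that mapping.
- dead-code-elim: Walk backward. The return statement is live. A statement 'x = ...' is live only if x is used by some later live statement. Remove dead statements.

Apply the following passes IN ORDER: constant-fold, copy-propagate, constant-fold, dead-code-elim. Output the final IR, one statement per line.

Answer: return 4

Derivation:
Initial IR:
  y = 2
  c = y
  d = 6 + c
  v = 9 - 0
  z = 9 - 5
  u = 4 + c
  return z
After constant-fold (7 stmts):
  y = 2
  c = y
  d = 6 + c
  v = 9
  z = 4
  u = 4 + c
  return z
After copy-propagate (7 stmts):
  y = 2
  c = 2
  d = 6 + 2
  v = 9
  z = 4
  u = 4 + 2
  return 4
After constant-fold (7 stmts):
  y = 2
  c = 2
  d = 8
  v = 9
  z = 4
  u = 6
  return 4
After dead-code-elim (1 stmts):
  return 4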